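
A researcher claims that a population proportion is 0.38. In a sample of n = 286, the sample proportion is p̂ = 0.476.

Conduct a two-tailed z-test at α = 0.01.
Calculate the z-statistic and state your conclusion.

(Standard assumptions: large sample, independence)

Answer: z = 3.3447, reject H₀

Derivation:
H₀: p = 0.38, H₁: p ≠ 0.38
Standard error: SE = √(p₀(1-p₀)/n) = √(0.38×0.62/286) = 0.028702
z-statistic: z = (p̂ - p₀)/SE = (0.476 - 0.38)/0.028702 = 3.3447
Critical value: z_0.005 = ±2.576
p-value = 0.0008
Decision: reject H₀ at α = 0.01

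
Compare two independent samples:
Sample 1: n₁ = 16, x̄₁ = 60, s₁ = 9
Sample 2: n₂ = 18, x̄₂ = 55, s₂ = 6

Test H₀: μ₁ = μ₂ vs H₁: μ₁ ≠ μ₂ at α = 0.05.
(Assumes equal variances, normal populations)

Answer: t = 1.9259, fail to reject H₀

Derivation:
Pooled variance: s²_p = [15×9² + 17×6²]/(32) = 57.0938
s_p = 7.5560
SE = s_p×√(1/n₁ + 1/n₂) = 7.5560×√(1/16 + 1/18) = 2.5962
t = (x̄₁ - x̄₂)/SE = (60 - 55)/2.5962 = 1.9259
df = 32, t-critical = ±2.037
Decision: fail to reject H₀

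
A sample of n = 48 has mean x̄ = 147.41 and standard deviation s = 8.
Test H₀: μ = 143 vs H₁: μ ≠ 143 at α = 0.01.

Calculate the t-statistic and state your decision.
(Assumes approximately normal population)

df = n - 1 = 47
SE = s/√n = 8/√48 = 1.1547
t = (x̄ - μ₀)/SE = (147.41 - 143)/1.1547 = 3.8192
Critical value: t_{0.005,47} = ±2.685
p-value ≈ 0.0004
Decision: reject H₀

Answer: t = 3.8192, reject H₀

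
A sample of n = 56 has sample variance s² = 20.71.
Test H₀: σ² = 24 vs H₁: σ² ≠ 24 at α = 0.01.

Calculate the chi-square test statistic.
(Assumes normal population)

Answer: χ² = 47.4604, fail to reject H₀

Derivation:
df = n - 1 = 55
χ² = (n-1)s²/σ₀² = 55×20.71/24 = 47.4604
Critical values: χ²_{0.995,55} = 31.735, χ²_{0.005,55} = 85.749
Rejection region: χ² < 31.735 or χ² > 85.749
Decision: fail to reject H₀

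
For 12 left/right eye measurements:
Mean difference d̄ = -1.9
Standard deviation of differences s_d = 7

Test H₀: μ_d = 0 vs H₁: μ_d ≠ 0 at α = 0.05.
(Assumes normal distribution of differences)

df = n - 1 = 11
SE = s_d/√n = 7/√12 = 2.0207
t = d̄/SE = -1.9/2.0207 = -0.9403
Critical value: t_{0.025,11} = ±2.201
p-value ≈ 0.3673
Decision: fail to reject H₀

Answer: t = -0.9403, fail to reject H₀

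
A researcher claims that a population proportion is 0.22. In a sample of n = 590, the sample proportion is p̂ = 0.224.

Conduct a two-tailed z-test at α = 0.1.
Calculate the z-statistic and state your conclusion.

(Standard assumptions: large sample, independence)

Answer: z = 0.2345, fail to reject H₀

Derivation:
H₀: p = 0.22, H₁: p ≠ 0.22
Standard error: SE = √(p₀(1-p₀)/n) = √(0.22×0.78/590) = 0.017054
z-statistic: z = (p̂ - p₀)/SE = (0.224 - 0.22)/0.017054 = 0.2345
Critical value: z_0.05 = ±1.645
p-value = 0.8146
Decision: fail to reject H₀ at α = 0.1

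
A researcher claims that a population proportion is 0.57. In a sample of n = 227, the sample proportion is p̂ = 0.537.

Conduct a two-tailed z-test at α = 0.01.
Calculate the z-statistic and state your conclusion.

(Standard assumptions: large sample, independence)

Answer: z = -1.0043, fail to reject H₀

Derivation:
H₀: p = 0.57, H₁: p ≠ 0.57
Standard error: SE = √(p₀(1-p₀)/n) = √(0.57×0.43/227) = 0.032859
z-statistic: z = (p̂ - p₀)/SE = (0.537 - 0.57)/0.032859 = -1.0043
Critical value: z_0.005 = ±2.576
p-value = 0.3152
Decision: fail to reject H₀ at α = 0.01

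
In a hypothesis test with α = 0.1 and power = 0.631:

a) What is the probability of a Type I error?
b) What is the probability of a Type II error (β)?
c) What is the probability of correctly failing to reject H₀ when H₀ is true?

Answer: a) 0.1, b) 0.369, c) 0.9

Derivation:
a) Type I error probability = α = 0.1
b) Power = P(reject H₀ | H₁ true) = 1 - β = 0.631, so Type II error probability = β = 1 - Power = 0.369
c) P(fail to reject H₀ | H₀ true) = 1 - α = 0.9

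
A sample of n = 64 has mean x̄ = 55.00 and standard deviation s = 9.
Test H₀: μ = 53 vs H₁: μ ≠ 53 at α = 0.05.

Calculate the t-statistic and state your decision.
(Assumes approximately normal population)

df = n - 1 = 63
SE = s/√n = 9/√64 = 1.1250
t = (x̄ - μ₀)/SE = (55.00 - 53)/1.1250 = 1.7778
Critical value: t_{0.025,63} = ±1.998
p-value ≈ 0.0803
Decision: fail to reject H₀

Answer: t = 1.7778, fail to reject H₀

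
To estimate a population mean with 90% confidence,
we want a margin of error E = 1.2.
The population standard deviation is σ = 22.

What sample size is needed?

z_0.05 = 1.645
n = (z×σ/E)² = (1.645×22/1.2)²
n = 909.5251
Round up: n = 910

Answer: n = 910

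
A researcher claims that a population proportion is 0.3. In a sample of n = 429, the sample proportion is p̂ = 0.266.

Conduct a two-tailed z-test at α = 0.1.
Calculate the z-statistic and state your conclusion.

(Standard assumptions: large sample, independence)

H₀: p = 0.3, H₁: p ≠ 0.3
Standard error: SE = √(p₀(1-p₀)/n) = √(0.3×0.7/429) = 0.022125
z-statistic: z = (p̂ - p₀)/SE = (0.266 - 0.3)/0.022125 = -1.5367
Critical value: z_0.05 = ±1.645
p-value = 0.1244
Decision: fail to reject H₀ at α = 0.1

Answer: z = -1.5367, fail to reject H₀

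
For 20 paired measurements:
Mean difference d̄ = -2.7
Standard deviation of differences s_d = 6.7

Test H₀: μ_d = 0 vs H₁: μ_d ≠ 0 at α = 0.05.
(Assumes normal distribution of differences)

Answer: t = -1.8022, fail to reject H₀

Derivation:
df = n - 1 = 19
SE = s_d/√n = 6.7/√20 = 1.4982
t = d̄/SE = -2.7/1.4982 = -1.8022
Critical value: t_{0.025,19} = ±2.093
p-value ≈ 0.0874
Decision: fail to reject H₀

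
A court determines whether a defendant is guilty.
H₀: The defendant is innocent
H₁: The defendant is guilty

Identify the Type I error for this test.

Answer: Convicting an innocent person

Derivation:
Type I error: rejecting H₀ when it is actually true (false positive).
Type II error: failing to reject H₀ when H₁ is actually true (false negative).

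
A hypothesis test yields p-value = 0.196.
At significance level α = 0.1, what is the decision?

Compare p-value to α:
0.196 ≥ 0.1
Decision: fail to reject H₀

Answer: fail to reject H₀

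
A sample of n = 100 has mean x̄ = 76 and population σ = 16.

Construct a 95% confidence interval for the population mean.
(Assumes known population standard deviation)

Confidence level: 95%, α = 0.05
z_0.025 = 1.960
SE = σ/√n = 16/√100 = 1.6000
Margin of error = 1.960 × 1.6000 = 3.1360
CI: x̄ ± margin = 76 ± 3.1360
CI: (72.8640, 79.1360)

Answer: (72.8640, 79.1360)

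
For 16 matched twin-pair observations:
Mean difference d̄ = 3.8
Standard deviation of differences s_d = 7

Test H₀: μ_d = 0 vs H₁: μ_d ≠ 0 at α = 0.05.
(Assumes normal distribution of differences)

df = n - 1 = 15
SE = s_d/√n = 7/√16 = 1.7500
t = d̄/SE = 3.8/1.7500 = 2.1714
Critical value: t_{0.025,15} = ±2.131
p-value ≈ 0.0464
Decision: reject H₀

Answer: t = 2.1714, reject H₀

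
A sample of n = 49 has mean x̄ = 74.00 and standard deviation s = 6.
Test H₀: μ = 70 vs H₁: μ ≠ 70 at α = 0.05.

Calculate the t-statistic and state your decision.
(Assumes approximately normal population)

Answer: t = 4.6669, reject H₀

Derivation:
df = n - 1 = 48
SE = s/√n = 6/√49 = 0.8571
t = (x̄ - μ₀)/SE = (74.00 - 70)/0.8571 = 4.6669
Critical value: t_{0.025,48} = ±2.011
p-value < 0.0001
Decision: reject H₀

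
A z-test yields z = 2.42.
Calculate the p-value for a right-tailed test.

For z = 2.42:
p = P(Z > 2.42) = 1 - Φ(2.42) = 0.0078

Answer: p-value ≈ 0.0078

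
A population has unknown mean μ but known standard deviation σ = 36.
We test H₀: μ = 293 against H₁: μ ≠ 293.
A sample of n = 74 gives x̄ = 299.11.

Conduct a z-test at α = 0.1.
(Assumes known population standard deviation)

Standard error: SE = σ/√n = 36/√74 = 4.1849
z-statistic: z = (x̄ - μ₀)/SE = (299.11 - 293)/4.1849 = 1.4600
Critical value: ±1.645
p-value = 0.1443
Decision: fail to reject H₀

Answer: z = 1.4600, fail to reject H₀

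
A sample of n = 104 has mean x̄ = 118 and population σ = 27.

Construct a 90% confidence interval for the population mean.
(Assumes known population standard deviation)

Answer: (113.6447, 122.3553)

Derivation:
Confidence level: 90%, α = 0.1
z_0.05 = 1.645
SE = σ/√n = 27/√104 = 2.6476
Margin of error = 1.645 × 2.6476 = 4.3553
CI: x̄ ± margin = 118 ± 4.3553
CI: (113.6447, 122.3553)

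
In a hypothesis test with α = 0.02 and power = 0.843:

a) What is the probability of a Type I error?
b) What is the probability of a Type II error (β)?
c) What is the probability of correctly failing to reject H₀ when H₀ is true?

Answer: a) 0.02, b) 0.157, c) 0.98

Derivation:
a) Type I error probability = α = 0.02
b) Power = P(reject H₀ | H₁ true) = 1 - β = 0.843, so Type II error probability = β = 1 - Power = 0.157
c) P(fail to reject H₀ | H₀ true) = 1 - α = 0.98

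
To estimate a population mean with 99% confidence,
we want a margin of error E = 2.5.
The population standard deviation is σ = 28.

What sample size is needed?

z_0.005 = 2.576
n = (z×σ/E)² = (2.576×28/2.5)²
n = 832.3917
Round up: n = 833

Answer: n = 833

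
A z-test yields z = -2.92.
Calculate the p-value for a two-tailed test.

For z = -2.92:
p = 2×P(Z > |-2.92|) = 2×(1 - Φ(2.92)) = 0.0035

Answer: p-value ≈ 0.0035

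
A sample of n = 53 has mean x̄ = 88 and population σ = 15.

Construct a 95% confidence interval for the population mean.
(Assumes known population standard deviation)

Answer: (83.9616, 92.0384)

Derivation:
Confidence level: 95%, α = 0.05
z_0.025 = 1.960
SE = σ/√n = 15/√53 = 2.0604
Margin of error = 1.960 × 2.0604 = 4.0384
CI: x̄ ± margin = 88 ± 4.0384
CI: (83.9616, 92.0384)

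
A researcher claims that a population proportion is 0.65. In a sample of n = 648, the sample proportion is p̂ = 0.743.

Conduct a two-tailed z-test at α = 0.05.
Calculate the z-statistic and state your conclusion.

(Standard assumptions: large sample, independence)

Answer: z = 4.9634, reject H₀

Derivation:
H₀: p = 0.65, H₁: p ≠ 0.65
Standard error: SE = √(p₀(1-p₀)/n) = √(0.65×0.35/648) = 0.018737
z-statistic: z = (p̂ - p₀)/SE = (0.743 - 0.65)/0.018737 = 4.9634
Critical value: z_0.025 = ±1.960
p-value < 0.0001
Decision: reject H₀ at α = 0.05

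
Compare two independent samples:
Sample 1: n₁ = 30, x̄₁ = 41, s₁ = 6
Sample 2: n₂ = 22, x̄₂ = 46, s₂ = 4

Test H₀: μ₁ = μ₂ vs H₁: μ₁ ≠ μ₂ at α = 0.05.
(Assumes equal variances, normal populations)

Answer: t = -3.3908, reject H₀

Derivation:
Pooled variance: s²_p = [29×6² + 21×4²]/(50) = 27.6000
s_p = 5.2536
SE = s_p×√(1/n₁ + 1/n₂) = 5.2536×√(1/30 + 1/22) = 1.4746
t = (x̄₁ - x̄₂)/SE = (41 - 46)/1.4746 = -3.3908
df = 50, t-critical = ±2.009
Decision: reject H₀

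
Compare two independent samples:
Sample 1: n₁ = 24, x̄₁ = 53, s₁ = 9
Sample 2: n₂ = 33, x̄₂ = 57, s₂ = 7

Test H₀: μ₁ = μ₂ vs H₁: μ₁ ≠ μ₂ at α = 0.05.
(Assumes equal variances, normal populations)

Answer: t = -1.8878, fail to reject H₀

Derivation:
Pooled variance: s²_p = [23×9² + 32×7²]/(55) = 62.3818
s_p = 7.8982
SE = s_p×√(1/n₁ + 1/n₂) = 7.8982×√(1/24 + 1/33) = 2.1189
t = (x̄₁ - x̄₂)/SE = (53 - 57)/2.1189 = -1.8878
df = 55, t-critical = ±2.004
Decision: fail to reject H₀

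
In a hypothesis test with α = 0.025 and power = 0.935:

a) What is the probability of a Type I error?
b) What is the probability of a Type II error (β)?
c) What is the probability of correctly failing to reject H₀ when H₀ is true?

a) Type I error probability = α = 0.025
b) Power = P(reject H₀ | H₁ true) = 1 - β = 0.935, so Type II error probability = β = 1 - Power = 0.065
c) P(fail to reject H₀ | H₀ true) = 1 - α = 0.975

Answer: a) 0.025, b) 0.065, c) 0.975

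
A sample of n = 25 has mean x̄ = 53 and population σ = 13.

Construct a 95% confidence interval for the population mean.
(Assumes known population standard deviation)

Confidence level: 95%, α = 0.05
z_0.025 = 1.960
SE = σ/√n = 13/√25 = 2.6000
Margin of error = 1.960 × 2.6000 = 5.0960
CI: x̄ ± margin = 53 ± 5.0960
CI: (47.9040, 58.0960)

Answer: (47.9040, 58.0960)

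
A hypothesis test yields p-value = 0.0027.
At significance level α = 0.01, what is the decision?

Compare p-value to α:
0.0027 < 0.01
Decision: reject H₀

Answer: reject H₀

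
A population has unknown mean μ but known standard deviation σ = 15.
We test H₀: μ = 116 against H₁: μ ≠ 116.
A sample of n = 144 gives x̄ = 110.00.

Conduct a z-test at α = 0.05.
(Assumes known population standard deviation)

Answer: z = -4.8000, reject H₀

Derivation:
Standard error: SE = σ/√n = 15/√144 = 1.2500
z-statistic: z = (x̄ - μ₀)/SE = (110.00 - 116)/1.2500 = -4.8000
Critical value: ±1.960
p-value < 0.0001
Decision: reject H₀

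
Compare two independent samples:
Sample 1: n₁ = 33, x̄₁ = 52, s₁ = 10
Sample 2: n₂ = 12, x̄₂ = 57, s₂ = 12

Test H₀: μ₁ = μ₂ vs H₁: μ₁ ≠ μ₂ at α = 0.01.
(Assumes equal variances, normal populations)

Answer: t = -1.4062, fail to reject H₀

Derivation:
Pooled variance: s²_p = [32×10² + 11×12²]/(43) = 111.2558
s_p = 10.5478
SE = s_p×√(1/n₁ + 1/n₂) = 10.5478×√(1/33 + 1/12) = 3.5557
t = (x̄₁ - x̄₂)/SE = (52 - 57)/3.5557 = -1.4062
df = 43, t-critical = ±2.695
Decision: fail to reject H₀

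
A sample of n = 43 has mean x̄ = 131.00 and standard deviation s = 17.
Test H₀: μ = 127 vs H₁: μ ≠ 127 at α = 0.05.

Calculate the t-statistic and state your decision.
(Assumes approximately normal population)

df = n - 1 = 42
SE = s/√n = 17/√43 = 2.5925
t = (x̄ - μ₀)/SE = (131.00 - 127)/2.5925 = 1.5429
Critical value: t_{0.025,42} = ±2.018
p-value ≈ 0.1304
Decision: fail to reject H₀

Answer: t = 1.5429, fail to reject H₀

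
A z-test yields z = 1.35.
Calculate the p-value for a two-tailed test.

Answer: p-value ≈ 0.1770

Derivation:
For z = 1.35:
p = 2×P(Z > |1.35|) = 2×(1 - Φ(1.35)) = 0.1770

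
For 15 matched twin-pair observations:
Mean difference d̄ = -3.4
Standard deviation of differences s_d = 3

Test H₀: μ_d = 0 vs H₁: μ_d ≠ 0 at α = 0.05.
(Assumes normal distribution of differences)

Answer: t = -4.3894, reject H₀

Derivation:
df = n - 1 = 14
SE = s_d/√n = 3/√15 = 0.7746
t = d̄/SE = -3.4/0.7746 = -4.3894
Critical value: t_{0.025,14} = ±2.145
p-value ≈ 0.0006
Decision: reject H₀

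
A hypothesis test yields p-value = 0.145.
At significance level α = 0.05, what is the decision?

Answer: fail to reject H₀

Derivation:
Compare p-value to α:
0.145 ≥ 0.05
Decision: fail to reject H₀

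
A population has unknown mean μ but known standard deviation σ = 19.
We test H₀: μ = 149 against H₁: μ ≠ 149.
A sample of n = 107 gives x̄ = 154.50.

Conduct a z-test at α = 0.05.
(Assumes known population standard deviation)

Answer: z = 2.9943, reject H₀

Derivation:
Standard error: SE = σ/√n = 19/√107 = 1.8368
z-statistic: z = (x̄ - μ₀)/SE = (154.50 - 149)/1.8368 = 2.9943
Critical value: ±1.960
p-value = 0.0028
Decision: reject H₀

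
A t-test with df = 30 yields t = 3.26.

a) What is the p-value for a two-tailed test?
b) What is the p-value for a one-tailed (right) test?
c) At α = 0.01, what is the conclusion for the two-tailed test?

Answer: a) 0.0028, b) 0.0014, c) reject H₀

Derivation:
Using t-distribution with df = 30:
a) Two-tailed: p = 2×P(T > 3.26) = 0.0028
b) One-tailed: p = P(T > 3.26) = 0.0014
c) 0.0028 < 0.01, reject H₀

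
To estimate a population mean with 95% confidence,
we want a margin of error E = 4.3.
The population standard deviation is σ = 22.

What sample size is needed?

z_0.025 = 1.960
n = (z×σ/E)² = (1.960×22/4.3)²
n = 100.5589
Round up: n = 101

Answer: n = 101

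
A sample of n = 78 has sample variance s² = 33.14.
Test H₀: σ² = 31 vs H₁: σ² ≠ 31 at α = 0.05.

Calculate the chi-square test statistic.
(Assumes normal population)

df = n - 1 = 77
χ² = (n-1)s²/σ₀² = 77×33.14/31 = 82.3155
Critical values: χ²_{0.975,77} = 54.623, χ²_{0.025,77} = 103.158
Rejection region: χ² < 54.623 or χ² > 103.158
Decision: fail to reject H₀

Answer: χ² = 82.3155, fail to reject H₀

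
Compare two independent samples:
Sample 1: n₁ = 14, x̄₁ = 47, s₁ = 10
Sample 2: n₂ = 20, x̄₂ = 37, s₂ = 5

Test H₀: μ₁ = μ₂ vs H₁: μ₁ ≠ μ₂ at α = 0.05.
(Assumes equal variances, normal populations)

Pooled variance: s²_p = [13×10² + 19×5²]/(32) = 55.4688
s_p = 7.4477
SE = s_p×√(1/n₁ + 1/n₂) = 7.4477×√(1/14 + 1/20) = 2.5953
t = (x̄₁ - x̄₂)/SE = (47 - 37)/2.5953 = 3.8531
df = 32, t-critical = ±2.037
Decision: reject H₀

Answer: t = 3.8531, reject H₀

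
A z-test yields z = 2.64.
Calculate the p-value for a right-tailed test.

Answer: p-value ≈ 0.0041

Derivation:
For z = 2.64:
p = P(Z > 2.64) = 1 - Φ(2.64) = 0.0041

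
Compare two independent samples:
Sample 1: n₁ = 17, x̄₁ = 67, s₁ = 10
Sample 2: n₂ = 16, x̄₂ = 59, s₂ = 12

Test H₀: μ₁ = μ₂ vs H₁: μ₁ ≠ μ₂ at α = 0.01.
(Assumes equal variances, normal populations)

Answer: t = 2.0855, fail to reject H₀

Derivation:
Pooled variance: s²_p = [16×10² + 15×12²]/(31) = 121.2903
s_p = 11.0132
SE = s_p×√(1/n₁ + 1/n₂) = 11.0132×√(1/17 + 1/16) = 3.8361
t = (x̄₁ - x̄₂)/SE = (67 - 59)/3.8361 = 2.0855
df = 31, t-critical = ±2.744
Decision: fail to reject H₀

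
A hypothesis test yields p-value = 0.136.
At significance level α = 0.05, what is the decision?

Answer: fail to reject H₀

Derivation:
Compare p-value to α:
0.136 ≥ 0.05
Decision: fail to reject H₀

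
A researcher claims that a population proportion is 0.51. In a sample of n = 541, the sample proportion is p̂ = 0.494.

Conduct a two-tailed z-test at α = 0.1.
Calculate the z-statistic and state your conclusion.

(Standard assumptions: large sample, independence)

H₀: p = 0.51, H₁: p ≠ 0.51
Standard error: SE = √(p₀(1-p₀)/n) = √(0.51×0.49/541) = 0.021492
z-statistic: z = (p̂ - p₀)/SE = (0.494 - 0.51)/0.021492 = -0.7445
Critical value: z_0.05 = ±1.645
p-value = 0.4566
Decision: fail to reject H₀ at α = 0.1

Answer: z = -0.7445, fail to reject H₀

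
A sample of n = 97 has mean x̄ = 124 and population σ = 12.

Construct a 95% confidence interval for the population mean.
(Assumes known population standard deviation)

Answer: (121.6119, 126.3881)

Derivation:
Confidence level: 95%, α = 0.05
z_0.025 = 1.960
SE = σ/√n = 12/√97 = 1.2184
Margin of error = 1.960 × 1.2184 = 2.3881
CI: x̄ ± margin = 124 ± 2.3881
CI: (121.6119, 126.3881)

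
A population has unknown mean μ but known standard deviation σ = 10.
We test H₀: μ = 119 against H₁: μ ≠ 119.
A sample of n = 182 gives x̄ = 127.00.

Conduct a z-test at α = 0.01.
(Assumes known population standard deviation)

Standard error: SE = σ/√n = 10/√182 = 0.7412
z-statistic: z = (x̄ - μ₀)/SE = (127.00 - 119)/0.7412 = 10.7933
Critical value: ±2.576
p-value < 0.0001
Decision: reject H₀

Answer: z = 10.7933, reject H₀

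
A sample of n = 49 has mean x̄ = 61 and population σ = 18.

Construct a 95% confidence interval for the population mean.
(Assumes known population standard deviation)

Confidence level: 95%, α = 0.05
z_0.025 = 1.960
SE = σ/√n = 18/√49 = 2.5714
Margin of error = 1.960 × 2.5714 = 5.0399
CI: x̄ ± margin = 61 ± 5.0399
CI: (55.9601, 66.0399)

Answer: (55.9601, 66.0399)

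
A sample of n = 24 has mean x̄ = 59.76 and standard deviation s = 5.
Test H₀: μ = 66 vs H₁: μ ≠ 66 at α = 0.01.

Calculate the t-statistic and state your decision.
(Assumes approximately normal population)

Answer: t = -6.1141, reject H₀

Derivation:
df = n - 1 = 23
SE = s/√n = 5/√24 = 1.0206
t = (x̄ - μ₀)/SE = (59.76 - 66)/1.0206 = -6.1141
Critical value: t_{0.005,23} = ±2.807
p-value < 0.0001
Decision: reject H₀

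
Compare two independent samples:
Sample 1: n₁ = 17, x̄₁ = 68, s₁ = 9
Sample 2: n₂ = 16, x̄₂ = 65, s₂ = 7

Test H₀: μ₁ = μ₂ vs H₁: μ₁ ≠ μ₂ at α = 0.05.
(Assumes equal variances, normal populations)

Answer: t = 1.0641, fail to reject H₀

Derivation:
Pooled variance: s²_p = [16×9² + 15×7²]/(31) = 65.5161
s_p = 8.0942
SE = s_p×√(1/n₁ + 1/n₂) = 8.0942×√(1/17 + 1/16) = 2.8193
t = (x̄₁ - x̄₂)/SE = (68 - 65)/2.8193 = 1.0641
df = 31, t-critical = ±2.040
Decision: fail to reject H₀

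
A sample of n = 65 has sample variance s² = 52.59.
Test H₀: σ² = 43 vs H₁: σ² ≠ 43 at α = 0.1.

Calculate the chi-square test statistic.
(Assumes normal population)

df = n - 1 = 64
χ² = (n-1)s²/σ₀² = 64×52.59/43 = 78.2735
Critical values: χ²_{0.95,64} = 46.595, χ²_{0.05,64} = 83.675
Rejection region: χ² < 46.595 or χ² > 83.675
Decision: fail to reject H₀

Answer: χ² = 78.2735, fail to reject H₀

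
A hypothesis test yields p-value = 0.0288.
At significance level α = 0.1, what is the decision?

Answer: reject H₀

Derivation:
Compare p-value to α:
0.0288 < 0.1
Decision: reject H₀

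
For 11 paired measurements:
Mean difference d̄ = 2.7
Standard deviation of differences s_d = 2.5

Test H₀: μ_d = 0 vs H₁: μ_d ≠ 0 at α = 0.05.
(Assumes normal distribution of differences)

Answer: t = 3.5819, reject H₀

Derivation:
df = n - 1 = 10
SE = s_d/√n = 2.5/√11 = 0.7538
t = d̄/SE = 2.7/0.7538 = 3.5819
Critical value: t_{0.025,10} = ±2.228
p-value ≈ 0.0050
Decision: reject H₀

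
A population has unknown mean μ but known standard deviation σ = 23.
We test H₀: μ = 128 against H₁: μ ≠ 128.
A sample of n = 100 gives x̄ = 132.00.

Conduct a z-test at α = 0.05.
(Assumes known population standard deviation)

Answer: z = 1.7391, fail to reject H₀

Derivation:
Standard error: SE = σ/√n = 23/√100 = 2.3000
z-statistic: z = (x̄ - μ₀)/SE = (132.00 - 128)/2.3000 = 1.7391
Critical value: ±1.960
p-value = 0.0820
Decision: fail to reject H₀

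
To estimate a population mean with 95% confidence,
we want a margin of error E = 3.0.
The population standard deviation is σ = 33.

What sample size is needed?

z_0.025 = 1.960
n = (z×σ/E)² = (1.960×33/3.0)²
n = 464.8336
Round up: n = 465

Answer: n = 465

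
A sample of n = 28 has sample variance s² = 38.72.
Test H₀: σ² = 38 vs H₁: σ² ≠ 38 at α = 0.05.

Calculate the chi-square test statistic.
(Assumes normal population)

df = n - 1 = 27
χ² = (n-1)s²/σ₀² = 27×38.72/38 = 27.5116
Critical values: χ²_{0.975,27} = 14.573, χ²_{0.025,27} = 43.195
Rejection region: χ² < 14.573 or χ² > 43.195
Decision: fail to reject H₀

Answer: χ² = 27.5116, fail to reject H₀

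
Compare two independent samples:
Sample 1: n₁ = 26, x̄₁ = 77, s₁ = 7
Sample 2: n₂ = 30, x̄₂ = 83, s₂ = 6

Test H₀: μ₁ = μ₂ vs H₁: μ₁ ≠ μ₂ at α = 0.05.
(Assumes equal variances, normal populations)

Answer: t = -3.4544, reject H₀

Derivation:
Pooled variance: s²_p = [25×7² + 29×6²]/(54) = 42.0185
s_p = 6.4822
SE = s_p×√(1/n₁ + 1/n₂) = 6.4822×√(1/26 + 1/30) = 1.7369
t = (x̄₁ - x̄₂)/SE = (77 - 83)/1.7369 = -3.4544
df = 54, t-critical = ±2.005
Decision: reject H₀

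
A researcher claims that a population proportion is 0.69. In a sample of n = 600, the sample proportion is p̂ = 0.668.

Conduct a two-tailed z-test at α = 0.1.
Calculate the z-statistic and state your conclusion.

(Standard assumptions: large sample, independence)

H₀: p = 0.69, H₁: p ≠ 0.69
Standard error: SE = √(p₀(1-p₀)/n) = √(0.69×0.31/600) = 0.018881
z-statistic: z = (p̂ - p₀)/SE = (0.668 - 0.69)/0.018881 = -1.1652
Critical value: z_0.05 = ±1.645
p-value = 0.2439
Decision: fail to reject H₀ at α = 0.1

Answer: z = -1.1652, fail to reject H₀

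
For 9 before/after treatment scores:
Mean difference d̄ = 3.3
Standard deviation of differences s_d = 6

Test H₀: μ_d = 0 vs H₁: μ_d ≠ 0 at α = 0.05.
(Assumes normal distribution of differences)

df = n - 1 = 8
SE = s_d/√n = 6/√9 = 2.0000
t = d̄/SE = 3.3/2.0000 = 1.6500
Critical value: t_{0.025,8} = ±2.306
p-value ≈ 0.1376
Decision: fail to reject H₀

Answer: t = 1.6500, fail to reject H₀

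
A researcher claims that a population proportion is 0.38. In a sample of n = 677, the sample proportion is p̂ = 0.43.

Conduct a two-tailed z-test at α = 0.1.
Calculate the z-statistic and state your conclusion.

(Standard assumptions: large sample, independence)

H₀: p = 0.38, H₁: p ≠ 0.38
Standard error: SE = √(p₀(1-p₀)/n) = √(0.38×0.62/677) = 0.018655
z-statistic: z = (p̂ - p₀)/SE = (0.43 - 0.38)/0.018655 = 2.6802
Critical value: z_0.05 = ±1.645
p-value = 0.0074
Decision: reject H₀ at α = 0.1

Answer: z = 2.6802, reject H₀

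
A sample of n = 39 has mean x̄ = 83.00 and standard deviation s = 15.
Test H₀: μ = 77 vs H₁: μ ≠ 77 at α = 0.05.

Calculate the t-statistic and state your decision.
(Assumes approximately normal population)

Answer: t = 2.4980, reject H₀

Derivation:
df = n - 1 = 38
SE = s/√n = 15/√39 = 2.4019
t = (x̄ - μ₀)/SE = (83.00 - 77)/2.4019 = 2.4980
Critical value: t_{0.025,38} = ±2.024
p-value ≈ 0.0169
Decision: reject H₀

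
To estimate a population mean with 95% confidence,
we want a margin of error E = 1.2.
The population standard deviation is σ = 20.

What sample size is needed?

Answer: n = 1068

Derivation:
z_0.025 = 1.960
n = (z×σ/E)² = (1.960×20/1.2)²
n = 1067.1111
Round up: n = 1068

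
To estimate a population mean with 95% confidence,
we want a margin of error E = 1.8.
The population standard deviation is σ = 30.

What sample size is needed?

z_0.025 = 1.960
n = (z×σ/E)² = (1.960×30/1.8)²
n = 1067.1111
Round up: n = 1068

Answer: n = 1068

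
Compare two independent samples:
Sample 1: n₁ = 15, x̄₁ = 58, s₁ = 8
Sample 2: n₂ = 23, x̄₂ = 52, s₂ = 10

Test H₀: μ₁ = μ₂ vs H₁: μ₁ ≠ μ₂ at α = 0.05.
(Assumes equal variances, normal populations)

Answer: t = 1.9495, fail to reject H₀

Derivation:
Pooled variance: s²_p = [14×8² + 22×10²]/(36) = 86.0000
s_p = 9.2736
SE = s_p×√(1/n₁ + 1/n₂) = 9.2736×√(1/15 + 1/23) = 3.0777
t = (x̄₁ - x̄₂)/SE = (58 - 52)/3.0777 = 1.9495
df = 36, t-critical = ±2.028
Decision: fail to reject H₀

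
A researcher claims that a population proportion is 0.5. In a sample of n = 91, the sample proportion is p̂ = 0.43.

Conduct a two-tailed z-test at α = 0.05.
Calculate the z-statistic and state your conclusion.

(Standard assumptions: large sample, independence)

H₀: p = 0.5, H₁: p ≠ 0.5
Standard error: SE = √(p₀(1-p₀)/n) = √(0.5×0.5/91) = 0.052414
z-statistic: z = (p̂ - p₀)/SE = (0.43 - 0.5)/0.052414 = -1.3355
Critical value: z_0.025 = ±1.960
p-value = 0.1817
Decision: fail to reject H₀ at α = 0.05

Answer: z = -1.3355, fail to reject H₀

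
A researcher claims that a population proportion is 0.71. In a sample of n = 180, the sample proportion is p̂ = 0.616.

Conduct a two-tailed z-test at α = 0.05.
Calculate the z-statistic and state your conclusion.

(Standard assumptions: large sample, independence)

H₀: p = 0.71, H₁: p ≠ 0.71
Standard error: SE = √(p₀(1-p₀)/n) = √(0.71×0.29/180) = 0.033821
z-statistic: z = (p̂ - p₀)/SE = (0.616 - 0.71)/0.033821 = -2.7793
Critical value: z_0.025 = ±1.960
p-value = 0.0054
Decision: reject H₀ at α = 0.05

Answer: z = -2.7793, reject H₀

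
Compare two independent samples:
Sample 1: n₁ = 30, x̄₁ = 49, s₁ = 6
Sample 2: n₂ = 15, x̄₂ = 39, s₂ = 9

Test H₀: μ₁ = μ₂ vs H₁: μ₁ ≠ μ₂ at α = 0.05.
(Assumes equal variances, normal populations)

Pooled variance: s²_p = [29×6² + 14×9²]/(43) = 50.6512
s_p = 7.1170
SE = s_p×√(1/n₁ + 1/n₂) = 7.1170×√(1/30 + 1/15) = 2.2506
t = (x̄₁ - x̄₂)/SE = (49 - 39)/2.2506 = 4.4433
df = 43, t-critical = ±2.017
Decision: reject H₀

Answer: t = 4.4433, reject H₀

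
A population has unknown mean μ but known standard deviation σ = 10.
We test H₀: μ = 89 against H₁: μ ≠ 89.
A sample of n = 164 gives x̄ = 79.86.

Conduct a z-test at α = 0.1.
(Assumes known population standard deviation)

Answer: z = -11.7044, reject H₀

Derivation:
Standard error: SE = σ/√n = 10/√164 = 0.7809
z-statistic: z = (x̄ - μ₀)/SE = (79.86 - 89)/0.7809 = -11.7044
Critical value: ±1.645
p-value < 0.0001
Decision: reject H₀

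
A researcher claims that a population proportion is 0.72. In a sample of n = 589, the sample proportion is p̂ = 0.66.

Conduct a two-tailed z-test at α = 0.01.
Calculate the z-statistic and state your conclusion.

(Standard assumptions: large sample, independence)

H₀: p = 0.72, H₁: p ≠ 0.72
Standard error: SE = √(p₀(1-p₀)/n) = √(0.72×0.28/589) = 0.018501
z-statistic: z = (p̂ - p₀)/SE = (0.66 - 0.72)/0.018501 = -3.2431
Critical value: z_0.005 = ±2.576
p-value = 0.0012
Decision: reject H₀ at α = 0.01

Answer: z = -3.2431, reject H₀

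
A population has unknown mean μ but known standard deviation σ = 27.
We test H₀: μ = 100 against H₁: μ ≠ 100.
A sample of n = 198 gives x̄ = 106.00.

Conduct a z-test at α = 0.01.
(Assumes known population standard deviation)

Standard error: SE = σ/√n = 27/√198 = 1.9188
z-statistic: z = (x̄ - μ₀)/SE = (106.00 - 100)/1.9188 = 3.1270
Critical value: ±2.576
p-value = 0.0018
Decision: reject H₀

Answer: z = 3.1270, reject H₀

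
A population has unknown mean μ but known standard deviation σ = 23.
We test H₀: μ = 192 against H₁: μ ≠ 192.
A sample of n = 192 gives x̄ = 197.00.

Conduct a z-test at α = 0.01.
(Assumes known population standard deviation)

Standard error: SE = σ/√n = 23/√192 = 1.6599
z-statistic: z = (x̄ - μ₀)/SE = (197.00 - 192)/1.6599 = 3.0122
Critical value: ±2.576
p-value = 0.0026
Decision: reject H₀

Answer: z = 3.0122, reject H₀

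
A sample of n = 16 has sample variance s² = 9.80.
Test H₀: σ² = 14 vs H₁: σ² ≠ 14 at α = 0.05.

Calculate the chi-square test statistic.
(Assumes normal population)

Answer: χ² = 10.5000, fail to reject H₀

Derivation:
df = n - 1 = 15
χ² = (n-1)s²/σ₀² = 15×9.80/14 = 10.5000
Critical values: χ²_{0.975,15} = 6.262, χ²_{0.025,15} = 27.488
Rejection region: χ² < 6.262 or χ² > 27.488
Decision: fail to reject H₀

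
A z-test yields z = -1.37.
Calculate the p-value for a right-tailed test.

For z = -1.37:
p = P(Z > -1.37) = 1 - Φ(-1.37) = 0.9147

Answer: p-value ≈ 0.9147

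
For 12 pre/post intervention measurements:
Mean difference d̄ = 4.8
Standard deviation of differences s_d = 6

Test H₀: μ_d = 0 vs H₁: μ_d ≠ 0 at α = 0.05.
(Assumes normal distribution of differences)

Answer: t = 2.7712, reject H₀

Derivation:
df = n - 1 = 11
SE = s_d/√n = 6/√12 = 1.7321
t = d̄/SE = 4.8/1.7321 = 2.7712
Critical value: t_{0.025,11} = ±2.201
p-value ≈ 0.0182
Decision: reject H₀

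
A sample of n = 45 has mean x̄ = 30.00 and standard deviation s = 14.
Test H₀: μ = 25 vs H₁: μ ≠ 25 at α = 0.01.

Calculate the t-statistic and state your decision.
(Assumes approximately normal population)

df = n - 1 = 44
SE = s/√n = 14/√45 = 2.0870
t = (x̄ - μ₀)/SE = (30.00 - 25)/2.0870 = 2.3958
Critical value: t_{0.005,44} = ±2.692
p-value ≈ 0.0209
Decision: fail to reject H₀

Answer: t = 2.3958, fail to reject H₀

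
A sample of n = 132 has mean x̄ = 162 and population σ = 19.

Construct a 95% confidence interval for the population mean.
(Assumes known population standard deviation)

Confidence level: 95%, α = 0.05
z_0.025 = 1.960
SE = σ/√n = 19/√132 = 1.6537
Margin of error = 1.960 × 1.6537 = 3.2413
CI: x̄ ± margin = 162 ± 3.2413
CI: (158.7587, 165.2413)

Answer: (158.7587, 165.2413)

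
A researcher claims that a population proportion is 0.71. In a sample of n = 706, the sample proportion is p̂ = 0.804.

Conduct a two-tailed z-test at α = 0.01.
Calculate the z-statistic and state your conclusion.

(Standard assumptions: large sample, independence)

H₀: p = 0.71, H₁: p ≠ 0.71
Standard error: SE = √(p₀(1-p₀)/n) = √(0.71×0.29/706) = 0.017078
z-statistic: z = (p̂ - p₀)/SE = (0.804 - 0.71)/0.017078 = 5.5042
Critical value: z_0.005 = ±2.576
p-value < 0.0001
Decision: reject H₀ at α = 0.01

Answer: z = 5.5042, reject H₀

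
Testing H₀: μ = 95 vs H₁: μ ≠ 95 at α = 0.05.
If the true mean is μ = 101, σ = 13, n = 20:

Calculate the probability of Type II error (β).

SE = σ/√n = 13/√20 = 2.9069
Critical values: μ₀ ± z_0.025×SE = 95 ± 1.960×2.9069
Acceptance region: (89.3025, 100.6975)
Under H₁ (μ = 101): z_high = (100.6975 - 101)/2.9069 = -0.1041, z_low = (89.3025 - 101)/2.9069 = -4.0240
β = P(not reject | H₁) = Φ(-0.1041) - Φ(-4.0240) ≈ 0.4585

Answer: β ≈ 0.4585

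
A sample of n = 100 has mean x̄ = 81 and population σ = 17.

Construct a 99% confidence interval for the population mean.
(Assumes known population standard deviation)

Answer: (76.6208, 85.3792)

Derivation:
Confidence level: 99%, α = 0.01
z_0.005 = 2.576
SE = σ/√n = 17/√100 = 1.7000
Margin of error = 2.576 × 1.7000 = 4.3792
CI: x̄ ± margin = 81 ± 4.3792
CI: (76.6208, 85.3792)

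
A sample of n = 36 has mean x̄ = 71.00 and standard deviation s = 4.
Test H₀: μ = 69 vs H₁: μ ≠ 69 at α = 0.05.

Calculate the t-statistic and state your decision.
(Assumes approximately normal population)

df = n - 1 = 35
SE = s/√n = 4/√36 = 0.6667
t = (x̄ - μ₀)/SE = (71.00 - 69)/0.6667 = 2.9999
Critical value: t_{0.025,35} = ±2.030
p-value ≈ 0.0050
Decision: reject H₀

Answer: t = 2.9999, reject H₀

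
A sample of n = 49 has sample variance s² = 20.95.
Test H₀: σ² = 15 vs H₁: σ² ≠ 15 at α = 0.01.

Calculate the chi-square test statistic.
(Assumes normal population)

df = n - 1 = 48
χ² = (n-1)s²/σ₀² = 48×20.95/15 = 67.0400
Critical values: χ²_{0.995,48} = 26.511, χ²_{0.005,48} = 76.969
Rejection region: χ² < 26.511 or χ² > 76.969
Decision: fail to reject H₀

Answer: χ² = 67.0400, fail to reject H₀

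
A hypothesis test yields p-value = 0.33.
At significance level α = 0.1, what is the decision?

Compare p-value to α:
0.33 ≥ 0.1
Decision: fail to reject H₀

Answer: fail to reject H₀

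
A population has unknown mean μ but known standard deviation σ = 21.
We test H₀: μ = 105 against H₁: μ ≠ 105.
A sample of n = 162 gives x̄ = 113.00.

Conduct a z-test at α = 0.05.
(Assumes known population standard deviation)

Standard error: SE = σ/√n = 21/√162 = 1.6499
z-statistic: z = (x̄ - μ₀)/SE = (113.00 - 105)/1.6499 = 4.8488
Critical value: ±1.960
p-value < 0.0001
Decision: reject H₀

Answer: z = 4.8488, reject H₀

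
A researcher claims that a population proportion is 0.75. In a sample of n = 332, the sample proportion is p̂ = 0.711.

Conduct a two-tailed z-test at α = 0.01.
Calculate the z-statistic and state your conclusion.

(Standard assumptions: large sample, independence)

H₀: p = 0.75, H₁: p ≠ 0.75
Standard error: SE = √(p₀(1-p₀)/n) = √(0.75×0.25/332) = 0.023765
z-statistic: z = (p̂ - p₀)/SE = (0.711 - 0.75)/0.023765 = -1.6411
Critical value: z_0.005 = ±2.576
p-value = 0.1008
Decision: fail to reject H₀ at α = 0.01

Answer: z = -1.6411, fail to reject H₀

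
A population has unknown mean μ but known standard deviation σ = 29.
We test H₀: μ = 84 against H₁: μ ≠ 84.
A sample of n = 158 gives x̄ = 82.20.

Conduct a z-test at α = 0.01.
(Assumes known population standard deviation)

Answer: z = -0.7802, fail to reject H₀

Derivation:
Standard error: SE = σ/√n = 29/√158 = 2.3071
z-statistic: z = (x̄ - μ₀)/SE = (82.20 - 84)/2.3071 = -0.7802
Critical value: ±2.576
p-value = 0.4353
Decision: fail to reject H₀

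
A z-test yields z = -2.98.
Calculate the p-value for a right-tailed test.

For z = -2.98:
p = P(Z > -2.98) = 1 - Φ(-2.98) = 0.9986

Answer: p-value ≈ 0.9986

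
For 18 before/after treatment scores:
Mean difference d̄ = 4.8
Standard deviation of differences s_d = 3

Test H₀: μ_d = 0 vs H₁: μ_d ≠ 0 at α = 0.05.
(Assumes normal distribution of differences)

Answer: t = 6.7883, reject H₀

Derivation:
df = n - 1 = 17
SE = s_d/√n = 3/√18 = 0.7071
t = d̄/SE = 4.8/0.7071 = 6.7883
Critical value: t_{0.025,17} = ±2.110
p-value < 0.0001
Decision: reject H₀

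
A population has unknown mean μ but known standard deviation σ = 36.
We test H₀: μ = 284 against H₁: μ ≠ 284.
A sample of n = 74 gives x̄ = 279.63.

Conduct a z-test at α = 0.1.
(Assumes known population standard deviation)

Standard error: SE = σ/√n = 36/√74 = 4.1849
z-statistic: z = (x̄ - μ₀)/SE = (279.63 - 284)/4.1849 = -1.0442
Critical value: ±1.645
p-value = 0.2964
Decision: fail to reject H₀

Answer: z = -1.0442, fail to reject H₀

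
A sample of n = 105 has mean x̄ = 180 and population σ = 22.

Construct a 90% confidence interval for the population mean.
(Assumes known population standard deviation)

Confidence level: 90%, α = 0.1
z_0.05 = 1.645
SE = σ/√n = 22/√105 = 2.1470
Margin of error = 1.645 × 2.1470 = 3.5318
CI: x̄ ± margin = 180 ± 3.5318
CI: (176.4682, 183.5318)

Answer: (176.4682, 183.5318)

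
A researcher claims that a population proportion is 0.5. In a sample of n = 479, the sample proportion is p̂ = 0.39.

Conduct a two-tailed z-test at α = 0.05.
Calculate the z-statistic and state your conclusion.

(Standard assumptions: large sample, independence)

Answer: z = -4.8148, reject H₀

Derivation:
H₀: p = 0.5, H₁: p ≠ 0.5
Standard error: SE = √(p₀(1-p₀)/n) = √(0.5×0.5/479) = 0.022846
z-statistic: z = (p̂ - p₀)/SE = (0.39 - 0.5)/0.022846 = -4.8148
Critical value: z_0.025 = ±1.960
p-value < 0.0001
Decision: reject H₀ at α = 0.05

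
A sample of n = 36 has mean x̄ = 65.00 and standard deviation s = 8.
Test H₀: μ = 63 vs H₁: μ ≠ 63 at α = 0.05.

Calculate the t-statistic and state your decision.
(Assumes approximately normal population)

df = n - 1 = 35
SE = s/√n = 8/√36 = 1.3333
t = (x̄ - μ₀)/SE = (65.00 - 63)/1.3333 = 1.5000
Critical value: t_{0.025,35} = ±2.030
p-value ≈ 0.1426
Decision: fail to reject H₀

Answer: t = 1.5000, fail to reject H₀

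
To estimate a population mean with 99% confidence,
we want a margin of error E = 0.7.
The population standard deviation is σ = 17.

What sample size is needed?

Answer: n = 3914

Derivation:
z_0.005 = 2.576
n = (z×σ/E)² = (2.576×17/0.7)²
n = 3913.7536
Round up: n = 3914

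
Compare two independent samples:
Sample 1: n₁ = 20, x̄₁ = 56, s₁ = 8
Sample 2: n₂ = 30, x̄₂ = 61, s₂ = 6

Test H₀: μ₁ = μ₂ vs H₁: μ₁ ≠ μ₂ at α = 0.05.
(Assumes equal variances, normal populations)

Answer: t = -2.5242, reject H₀

Derivation:
Pooled variance: s²_p = [19×8² + 29×6²]/(48) = 47.0833
s_p = 6.8617
SE = s_p×√(1/n₁ + 1/n₂) = 6.8617×√(1/20 + 1/30) = 1.9808
t = (x̄₁ - x̄₂)/SE = (56 - 61)/1.9808 = -2.5242
df = 48, t-critical = ±2.011
Decision: reject H₀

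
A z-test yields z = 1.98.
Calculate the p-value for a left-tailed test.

Answer: p-value ≈ 0.9761

Derivation:
For z = 1.98:
p = P(Z < 1.98) = Φ(1.98) = 0.9761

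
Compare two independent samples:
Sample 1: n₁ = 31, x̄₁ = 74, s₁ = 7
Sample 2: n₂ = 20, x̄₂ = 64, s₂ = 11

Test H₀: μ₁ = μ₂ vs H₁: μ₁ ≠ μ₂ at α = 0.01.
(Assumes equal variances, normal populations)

Pooled variance: s²_p = [30×7² + 19×11²]/(49) = 76.9184
s_p = 8.7703
SE = s_p×√(1/n₁ + 1/n₂) = 8.7703×√(1/31 + 1/20) = 2.5154
t = (x̄₁ - x̄₂)/SE = (74 - 64)/2.5154 = 3.9755
df = 49, t-critical = ±2.680
Decision: reject H₀

Answer: t = 3.9755, reject H₀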